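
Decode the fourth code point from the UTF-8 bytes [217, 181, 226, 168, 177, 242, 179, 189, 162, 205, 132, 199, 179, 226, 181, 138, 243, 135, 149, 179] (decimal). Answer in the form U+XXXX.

U+0344

Offset 0: leading byte 0xD9 = 11011001 → 2-byte char #1 = D9 B5.
Offset 2: leading byte 0xE2 = 11100010 → 3-byte char #2 = E2 A8 B1.
Offset 5: leading byte 0xF2 = 11110010 → 4-byte char #3 = F2 B3 BD A2.
Offset 9: leading byte 0xCD = 11001101 → 2-byte char #4 = CD 84.
Leading byte 0xCD = 11001101 matches 110xxxxx → 2-byte sequence.
Byte 1: 0xCD = 11001101, payload 01101 (5 bits).
Byte 2: 0x84 = 10000100 (10xxxxxx ✓), payload 000100.
Concatenate: 01101000100 = 0x344 (11 bits → U+0344).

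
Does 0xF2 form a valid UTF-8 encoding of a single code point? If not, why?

Leading byte 0xF2 = 11110010 → 4-byte form, but only 1 byte is present.

invalid (sequence truncated)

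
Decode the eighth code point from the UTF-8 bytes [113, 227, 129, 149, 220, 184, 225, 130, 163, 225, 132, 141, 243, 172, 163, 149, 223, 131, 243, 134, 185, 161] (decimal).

U+C6E61

Offset 0: leading byte 0x71 = 01110001 → 1-byte char #1 = 71.
Offset 1: leading byte 0xE3 = 11100011 → 3-byte char #2 = E3 81 95.
Offset 4: leading byte 0xDC = 11011100 → 2-byte char #3 = DC B8.
Offset 6: leading byte 0xE1 = 11100001 → 3-byte char #4 = E1 82 A3.
Offset 9: leading byte 0xE1 = 11100001 → 3-byte char #5 = E1 84 8D.
Offset 12: leading byte 0xF3 = 11110011 → 4-byte char #6 = F3 AC A3 95.
Offset 16: leading byte 0xDF = 11011111 → 2-byte char #7 = DF 83.
Offset 18: leading byte 0xF3 = 11110011 → 4-byte char #8 = F3 86 B9 A1.
Leading byte 0xF3 = 11110011 matches 11110xxx → 4-byte sequence.
Byte 1: 0xF3 = 11110011, payload 011 (3 bits).
Byte 2: 0x86 = 10000110 (10xxxxxx ✓), payload 000110.
Byte 3: 0xB9 = 10111001 (10xxxxxx ✓), payload 111001.
Byte 4: 0xA1 = 10100001 (10xxxxxx ✓), payload 100001.
Concatenate: 011000110111001100001 = 0xC6E61 (21 bits → U+C6E61).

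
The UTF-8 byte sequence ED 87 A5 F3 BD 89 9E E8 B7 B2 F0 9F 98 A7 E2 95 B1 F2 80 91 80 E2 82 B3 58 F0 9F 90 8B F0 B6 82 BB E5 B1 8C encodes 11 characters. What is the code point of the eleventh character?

Offset 0: leading byte 0xED = 11101101 → 3-byte char #1 = ED 87 A5.
Offset 3: leading byte 0xF3 = 11110011 → 4-byte char #2 = F3 BD 89 9E.
Offset 7: leading byte 0xE8 = 11101000 → 3-byte char #3 = E8 B7 B2.
Offset 10: leading byte 0xF0 = 11110000 → 4-byte char #4 = F0 9F 98 A7.
Offset 14: leading byte 0xE2 = 11100010 → 3-byte char #5 = E2 95 B1.
Offset 17: leading byte 0xF2 = 11110010 → 4-byte char #6 = F2 80 91 80.
Offset 21: leading byte 0xE2 = 11100010 → 3-byte char #7 = E2 82 B3.
Offset 24: leading byte 0x58 = 01011000 → 1-byte char #8 = 58.
Offset 25: leading byte 0xF0 = 11110000 → 4-byte char #9 = F0 9F 90 8B.
Offset 29: leading byte 0xF0 = 11110000 → 4-byte char #10 = F0 B6 82 BB.
Offset 33: leading byte 0xE5 = 11100101 → 3-byte char #11 = E5 B1 8C.
Leading byte 0xE5 = 11100101 matches 1110xxxx → 3-byte sequence.
Byte 1: 0xE5 = 11100101, payload 0101 (4 bits).
Byte 2: 0xB1 = 10110001 (10xxxxxx ✓), payload 110001.
Byte 3: 0x8C = 10001100 (10xxxxxx ✓), payload 001100.
Concatenate: 0101110001001100 = 0x5C4C (16 bits → U+5C4C).

U+5C4C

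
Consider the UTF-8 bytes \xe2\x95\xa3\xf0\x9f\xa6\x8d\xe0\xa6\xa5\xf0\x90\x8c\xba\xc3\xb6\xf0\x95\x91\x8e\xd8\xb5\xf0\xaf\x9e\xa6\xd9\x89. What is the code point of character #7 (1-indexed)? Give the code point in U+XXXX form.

Offset 0: leading byte 0xE2 = 11100010 → 3-byte char #1 = E2 95 A3.
Offset 3: leading byte 0xF0 = 11110000 → 4-byte char #2 = F0 9F A6 8D.
Offset 7: leading byte 0xE0 = 11100000 → 3-byte char #3 = E0 A6 A5.
Offset 10: leading byte 0xF0 = 11110000 → 4-byte char #4 = F0 90 8C BA.
Offset 14: leading byte 0xC3 = 11000011 → 2-byte char #5 = C3 B6.
Offset 16: leading byte 0xF0 = 11110000 → 4-byte char #6 = F0 95 91 8E.
Offset 20: leading byte 0xD8 = 11011000 → 2-byte char #7 = D8 B5.
Leading byte 0xD8 = 11011000 matches 110xxxxx → 2-byte sequence.
Byte 1: 0xD8 = 11011000, payload 11000 (5 bits).
Byte 2: 0xB5 = 10110101 (10xxxxxx ✓), payload 110101.
Concatenate: 11000110101 = 0x635 (11 bits → U+0635).

U+0635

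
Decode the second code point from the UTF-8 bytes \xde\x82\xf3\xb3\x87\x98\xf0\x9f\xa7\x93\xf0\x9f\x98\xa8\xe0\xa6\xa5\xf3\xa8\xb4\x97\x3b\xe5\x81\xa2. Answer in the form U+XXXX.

U+F31D8

Offset 0: leading byte 0xDE = 11011110 → 2-byte char #1 = DE 82.
Offset 2: leading byte 0xF3 = 11110011 → 4-byte char #2 = F3 B3 87 98.
Leading byte 0xF3 = 11110011 matches 11110xxx → 4-byte sequence.
Byte 1: 0xF3 = 11110011, payload 011 (3 bits).
Byte 2: 0xB3 = 10110011 (10xxxxxx ✓), payload 110011.
Byte 3: 0x87 = 10000111 (10xxxxxx ✓), payload 000111.
Byte 4: 0x98 = 10011000 (10xxxxxx ✓), payload 011000.
Concatenate: 011110011000111011000 = 0xF31D8 (21 bits → U+F31D8).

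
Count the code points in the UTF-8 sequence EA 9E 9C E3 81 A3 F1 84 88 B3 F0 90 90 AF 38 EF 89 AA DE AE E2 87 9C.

Byte at offset 0: 0xEA = 11101010 → 3-byte char (#1). Advance 3.
Byte at offset 3: 0xE3 = 11100011 → 3-byte char (#2). Advance 3.
Byte at offset 6: 0xF1 = 11110001 → 4-byte char (#3). Advance 4.
Byte at offset 10: 0xF0 = 11110000 → 4-byte char (#4). Advance 4.
Byte at offset 14: 0x38 = 00111000 → 1-byte char (#5). Advance 1.
Byte at offset 15: 0xEF = 11101111 → 3-byte char (#6). Advance 3.
Byte at offset 18: 0xDE = 11011110 → 2-byte char (#7). Advance 2.
Byte at offset 20: 0xE2 = 11100010 → 3-byte char (#8). Advance 3.
Reached end at offset 23 after 8 code points.

8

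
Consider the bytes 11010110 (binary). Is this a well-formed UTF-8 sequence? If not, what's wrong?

Leading byte 0xD6 = 11010110 → 2-byte form, but only 1 byte is present.

invalid (sequence truncated)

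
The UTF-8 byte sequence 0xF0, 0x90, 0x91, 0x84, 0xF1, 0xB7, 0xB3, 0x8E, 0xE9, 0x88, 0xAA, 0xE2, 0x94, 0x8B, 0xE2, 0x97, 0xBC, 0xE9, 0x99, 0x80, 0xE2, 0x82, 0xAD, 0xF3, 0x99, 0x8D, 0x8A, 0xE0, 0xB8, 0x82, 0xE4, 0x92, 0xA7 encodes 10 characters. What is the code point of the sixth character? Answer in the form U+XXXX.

Offset 0: leading byte 0xF0 = 11110000 → 4-byte char #1 = F0 90 91 84.
Offset 4: leading byte 0xF1 = 11110001 → 4-byte char #2 = F1 B7 B3 8E.
Offset 8: leading byte 0xE9 = 11101001 → 3-byte char #3 = E9 88 AA.
Offset 11: leading byte 0xE2 = 11100010 → 3-byte char #4 = E2 94 8B.
Offset 14: leading byte 0xE2 = 11100010 → 3-byte char #5 = E2 97 BC.
Offset 17: leading byte 0xE9 = 11101001 → 3-byte char #6 = E9 99 80.
Leading byte 0xE9 = 11101001 matches 1110xxxx → 3-byte sequence.
Byte 1: 0xE9 = 11101001, payload 1001 (4 bits).
Byte 2: 0x99 = 10011001 (10xxxxxx ✓), payload 011001.
Byte 3: 0x80 = 10000000 (10xxxxxx ✓), payload 000000.
Concatenate: 1001011001000000 = 0x9640 (16 bits → U+9640).

U+9640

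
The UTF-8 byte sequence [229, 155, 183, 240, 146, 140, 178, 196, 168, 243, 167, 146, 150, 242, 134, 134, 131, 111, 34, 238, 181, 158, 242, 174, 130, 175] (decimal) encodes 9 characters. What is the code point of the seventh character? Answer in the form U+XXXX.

Offset 0: leading byte 0xE5 = 11100101 → 3-byte char #1 = E5 9B B7.
Offset 3: leading byte 0xF0 = 11110000 → 4-byte char #2 = F0 92 8C B2.
Offset 7: leading byte 0xC4 = 11000100 → 2-byte char #3 = C4 A8.
Offset 9: leading byte 0xF3 = 11110011 → 4-byte char #4 = F3 A7 92 96.
Offset 13: leading byte 0xF2 = 11110010 → 4-byte char #5 = F2 86 86 83.
Offset 17: leading byte 0x6F = 01101111 → 1-byte char #6 = 6F.
Offset 18: leading byte 0x22 = 00100010 → 1-byte char #7 = 22.
Leading byte 0x22 = 00100010 matches 0xxxxxxx → 1-byte sequence.
Byte 1: 0x22 = 00100010, payload 0100010 (7 bits).
Concatenate: 0100010 = 0x22 (7 bits → U+0022).

U+0022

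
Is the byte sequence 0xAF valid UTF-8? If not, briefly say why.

invalid (continuation byte with no leading byte)

Byte 0xAF = 10101111 has the form 10xxxxxx — a continuation byte — but there is no preceding leading byte.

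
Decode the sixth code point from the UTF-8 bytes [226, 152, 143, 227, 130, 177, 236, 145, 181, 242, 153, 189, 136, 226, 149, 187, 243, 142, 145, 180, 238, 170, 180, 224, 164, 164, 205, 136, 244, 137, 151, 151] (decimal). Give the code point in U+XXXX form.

Offset 0: leading byte 0xE2 = 11100010 → 3-byte char #1 = E2 98 8F.
Offset 3: leading byte 0xE3 = 11100011 → 3-byte char #2 = E3 82 B1.
Offset 6: leading byte 0xEC = 11101100 → 3-byte char #3 = EC 91 B5.
Offset 9: leading byte 0xF2 = 11110010 → 4-byte char #4 = F2 99 BD 88.
Offset 13: leading byte 0xE2 = 11100010 → 3-byte char #5 = E2 95 BB.
Offset 16: leading byte 0xF3 = 11110011 → 4-byte char #6 = F3 8E 91 B4.
Leading byte 0xF3 = 11110011 matches 11110xxx → 4-byte sequence.
Byte 1: 0xF3 = 11110011, payload 011 (3 bits).
Byte 2: 0x8E = 10001110 (10xxxxxx ✓), payload 001110.
Byte 3: 0x91 = 10010001 (10xxxxxx ✓), payload 010001.
Byte 4: 0xB4 = 10110100 (10xxxxxx ✓), payload 110100.
Concatenate: 011001110010001110100 = 0xCE474 (21 bits → U+CE474).

U+CE474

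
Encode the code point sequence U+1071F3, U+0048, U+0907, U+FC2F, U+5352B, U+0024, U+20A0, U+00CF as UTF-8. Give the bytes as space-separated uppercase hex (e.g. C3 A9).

F4 87 87 B3 48 E0 A4 87 EF B0 AF F1 93 94 AB 24 E2 82 A0 C3 8F

U+1071F3: 4-byte form → F4 87 87 B3.
U+0048: 1-byte form → 48.
U+0907: 3-byte form → E0 A4 87.
U+FC2F: 3-byte form → EF B0 AF.
U+5352B: 4-byte form → F1 93 94 AB.
U+0024: 1-byte form → 24.
U+20A0: 3-byte form → E2 82 A0.
U+00CF: 2-byte form → C3 8F.
Concatenated (21 bytes): F4 87 87 B3 48 E0 A4 87 EF B0 AF F1 93 94 AB 24 E2 82 A0 C3 8F.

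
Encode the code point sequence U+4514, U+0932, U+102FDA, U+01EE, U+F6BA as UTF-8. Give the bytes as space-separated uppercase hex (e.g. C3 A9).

E4 94 94 E0 A4 B2 F4 82 BF 9A C7 AE EF 9A BA

U+4514: 3-byte form → E4 94 94.
U+0932: 3-byte form → E0 A4 B2.
U+102FDA: 4-byte form → F4 82 BF 9A.
U+01EE: 2-byte form → C7 AE.
U+F6BA: 3-byte form → EF 9A BA.
Concatenated (15 bytes): E4 94 94 E0 A4 B2 F4 82 BF 9A C7 AE EF 9A BA.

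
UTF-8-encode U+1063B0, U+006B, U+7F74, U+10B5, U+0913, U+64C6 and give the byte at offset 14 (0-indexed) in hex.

0xE6

U+1063B0 → 4-byte form F4 86 8E B0 at offsets 0–3.
U+006B → 1-byte form 6B at offsets 4–4.
U+7F74 → 3-byte form E7 BD B4 at offsets 5–7.
U+10B5 → 3-byte form E1 82 B5 at offsets 8–10.
U+0913 → 3-byte form E0 A4 93 at offsets 11–13.
U+64C6 → 3-byte form E6 93 86 at offsets 14–16.
Offset 14 falls in char 6's range; it's byte 1 of E6 93 86 = 0xE6.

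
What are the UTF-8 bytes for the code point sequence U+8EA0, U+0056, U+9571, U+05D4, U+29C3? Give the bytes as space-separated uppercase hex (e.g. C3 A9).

U+8EA0: 3-byte form → E8 BA A0.
U+0056: 1-byte form → 56.
U+9571: 3-byte form → E9 95 B1.
U+05D4: 2-byte form → D7 94.
U+29C3: 3-byte form → E2 A7 83.
Concatenated (12 bytes): E8 BA A0 56 E9 95 B1 D7 94 E2 A7 83.

E8 BA A0 56 E9 95 B1 D7 94 E2 A7 83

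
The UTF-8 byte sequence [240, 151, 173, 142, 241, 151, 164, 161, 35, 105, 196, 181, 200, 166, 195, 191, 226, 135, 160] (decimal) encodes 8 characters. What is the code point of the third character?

U+0023

Offset 0: leading byte 0xF0 = 11110000 → 4-byte char #1 = F0 97 AD 8E.
Offset 4: leading byte 0xF1 = 11110001 → 4-byte char #2 = F1 97 A4 A1.
Offset 8: leading byte 0x23 = 00100011 → 1-byte char #3 = 23.
Leading byte 0x23 = 00100011 matches 0xxxxxxx → 1-byte sequence.
Byte 1: 0x23 = 00100011, payload 0100011 (7 bits).
Concatenate: 0100011 = 0x23 (7 bits → U+0023).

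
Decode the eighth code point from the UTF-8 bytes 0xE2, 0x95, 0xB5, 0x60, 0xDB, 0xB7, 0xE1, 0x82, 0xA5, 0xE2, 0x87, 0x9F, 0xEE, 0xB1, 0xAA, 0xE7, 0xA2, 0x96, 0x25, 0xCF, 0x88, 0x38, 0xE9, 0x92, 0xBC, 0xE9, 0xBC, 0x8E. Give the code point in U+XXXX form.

Offset 0: leading byte 0xE2 = 11100010 → 3-byte char #1 = E2 95 B5.
Offset 3: leading byte 0x60 = 01100000 → 1-byte char #2 = 60.
Offset 4: leading byte 0xDB = 11011011 → 2-byte char #3 = DB B7.
Offset 6: leading byte 0xE1 = 11100001 → 3-byte char #4 = E1 82 A5.
Offset 9: leading byte 0xE2 = 11100010 → 3-byte char #5 = E2 87 9F.
Offset 12: leading byte 0xEE = 11101110 → 3-byte char #6 = EE B1 AA.
Offset 15: leading byte 0xE7 = 11100111 → 3-byte char #7 = E7 A2 96.
Offset 18: leading byte 0x25 = 00100101 → 1-byte char #8 = 25.
Leading byte 0x25 = 00100101 matches 0xxxxxxx → 1-byte sequence.
Byte 1: 0x25 = 00100101, payload 0100101 (7 bits).
Concatenate: 0100101 = 0x25 (7 bits → U+0025).

U+0025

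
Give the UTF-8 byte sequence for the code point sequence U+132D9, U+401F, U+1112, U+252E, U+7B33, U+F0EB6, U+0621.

F0 93 8B 99 E4 80 9F E1 84 92 E2 94 AE E7 AC B3 F3 B0 BA B6 D8 A1

U+132D9: 4-byte form → F0 93 8B 99.
U+401F: 3-byte form → E4 80 9F.
U+1112: 3-byte form → E1 84 92.
U+252E: 3-byte form → E2 94 AE.
U+7B33: 3-byte form → E7 AC B3.
U+F0EB6: 4-byte form → F3 B0 BA B6.
U+0621: 2-byte form → D8 A1.
Concatenated (22 bytes): F0 93 8B 99 E4 80 9F E1 84 92 E2 94 AE E7 AC B3 F3 B0 BA B6 D8 A1.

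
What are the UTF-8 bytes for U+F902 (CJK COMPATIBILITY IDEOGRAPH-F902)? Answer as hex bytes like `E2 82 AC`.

EF A4 82

U+F902 = 0xF902 = 63746 decimal. In range U+0800–U+FFFF → 3-byte form: 1110xxxx 10xxxxxx 10xxxxxx.
Binary (16 bits): 1111100100000010.
Split 4+6+6: 1111 | 100100 | 000010.
Byte 1: 11101111 = 0xEF.
Byte 2: 10100100 = 0xA4.
Byte 3: 10000010 = 0x82.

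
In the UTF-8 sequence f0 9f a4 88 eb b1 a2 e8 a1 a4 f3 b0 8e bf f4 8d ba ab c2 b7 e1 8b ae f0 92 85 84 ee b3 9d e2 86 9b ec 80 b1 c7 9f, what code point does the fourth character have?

Offset 0: leading byte 0xF0 = 11110000 → 4-byte char #1 = F0 9F A4 88.
Offset 4: leading byte 0xEB = 11101011 → 3-byte char #2 = EB B1 A2.
Offset 7: leading byte 0xE8 = 11101000 → 3-byte char #3 = E8 A1 A4.
Offset 10: leading byte 0xF3 = 11110011 → 4-byte char #4 = F3 B0 8E BF.
Leading byte 0xF3 = 11110011 matches 11110xxx → 4-byte sequence.
Byte 1: 0xF3 = 11110011, payload 011 (3 bits).
Byte 2: 0xB0 = 10110000 (10xxxxxx ✓), payload 110000.
Byte 3: 0x8E = 10001110 (10xxxxxx ✓), payload 001110.
Byte 4: 0xBF = 10111111 (10xxxxxx ✓), payload 111111.
Concatenate: 011110000001110111111 = 0xF03BF (21 bits → U+F03BF).

U+F03BF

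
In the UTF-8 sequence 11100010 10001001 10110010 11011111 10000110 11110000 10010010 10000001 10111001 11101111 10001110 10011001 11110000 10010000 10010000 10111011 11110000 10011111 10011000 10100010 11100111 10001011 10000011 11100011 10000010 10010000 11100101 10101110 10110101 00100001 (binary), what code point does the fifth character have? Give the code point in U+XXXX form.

U+1043B

Offset 0: leading byte 0xE2 = 11100010 → 3-byte char #1 = E2 89 B2.
Offset 3: leading byte 0xDF = 11011111 → 2-byte char #2 = DF 86.
Offset 5: leading byte 0xF0 = 11110000 → 4-byte char #3 = F0 92 81 B9.
Offset 9: leading byte 0xEF = 11101111 → 3-byte char #4 = EF 8E 99.
Offset 12: leading byte 0xF0 = 11110000 → 4-byte char #5 = F0 90 90 BB.
Leading byte 0xF0 = 11110000 matches 11110xxx → 4-byte sequence.
Byte 1: 0xF0 = 11110000, payload 000 (3 bits).
Byte 2: 0x90 = 10010000 (10xxxxxx ✓), payload 010000.
Byte 3: 0x90 = 10010000 (10xxxxxx ✓), payload 010000.
Byte 4: 0xBB = 10111011 (10xxxxxx ✓), payload 111011.
Concatenate: 000010000010000111011 = 0x1043B (21 bits → U+1043B).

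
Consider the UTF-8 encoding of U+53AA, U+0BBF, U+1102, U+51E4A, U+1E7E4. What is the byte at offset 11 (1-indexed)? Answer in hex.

1-indexed offset 11 is 0-indexed offset 10.
U+53AA → 3-byte form E5 8E AA at offsets 0–2.
U+0BBF → 3-byte form E0 AE BF at offsets 3–5.
U+1102 → 3-byte form E1 84 82 at offsets 6–8.
U+51E4A → 4-byte form F1 91 B9 8A at offsets 9–12.
Offset 10 falls in char 4's range; it's byte 2 of F1 91 B9 8A = 0x91.

0x91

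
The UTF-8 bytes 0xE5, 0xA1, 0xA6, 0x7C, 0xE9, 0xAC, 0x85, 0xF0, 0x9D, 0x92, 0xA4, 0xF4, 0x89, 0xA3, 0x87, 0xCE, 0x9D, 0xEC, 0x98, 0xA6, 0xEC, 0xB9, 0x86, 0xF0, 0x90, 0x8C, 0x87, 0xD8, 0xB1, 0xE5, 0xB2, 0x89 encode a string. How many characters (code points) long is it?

11

Byte at offset 0: 0xE5 = 11100101 → 3-byte char (#1). Advance 3.
Byte at offset 3: 0x7C = 01111100 → 1-byte char (#2). Advance 1.
Byte at offset 4: 0xE9 = 11101001 → 3-byte char (#3). Advance 3.
Byte at offset 7: 0xF0 = 11110000 → 4-byte char (#4). Advance 4.
Byte at offset 11: 0xF4 = 11110100 → 4-byte char (#5). Advance 4.
Byte at offset 15: 0xCE = 11001110 → 2-byte char (#6). Advance 2.
Byte at offset 17: 0xEC = 11101100 → 3-byte char (#7). Advance 3.
Byte at offset 20: 0xEC = 11101100 → 3-byte char (#8). Advance 3.
Byte at offset 23: 0xF0 = 11110000 → 4-byte char (#9). Advance 4.
Byte at offset 27: 0xD8 = 11011000 → 2-byte char (#10). Advance 2.
Byte at offset 29: 0xE5 = 11100101 → 3-byte char (#11). Advance 3.
Reached end at offset 32 after 11 code points.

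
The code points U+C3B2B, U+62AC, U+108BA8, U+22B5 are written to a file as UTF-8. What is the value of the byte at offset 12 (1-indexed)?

1-indexed offset 12 is 0-indexed offset 11.
U+C3B2B → 4-byte form F3 83 AC AB at offsets 0–3.
U+62AC → 3-byte form E6 8A AC at offsets 4–6.
U+108BA8 → 4-byte form F4 88 AE A8 at offsets 7–10.
U+22B5 → 3-byte form E2 8A B5 at offsets 11–13.
Offset 11 falls in char 4's range; it's byte 1 of E2 8A B5 = 0xE2.

0xE2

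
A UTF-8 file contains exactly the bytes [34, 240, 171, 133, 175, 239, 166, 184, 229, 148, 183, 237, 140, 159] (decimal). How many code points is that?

5

Byte at offset 0: 0x22 = 00100010 → 1-byte char (#1). Advance 1.
Byte at offset 1: 0xF0 = 11110000 → 4-byte char (#2). Advance 4.
Byte at offset 5: 0xEF = 11101111 → 3-byte char (#3). Advance 3.
Byte at offset 8: 0xE5 = 11100101 → 3-byte char (#4). Advance 3.
Byte at offset 11: 0xED = 11101101 → 3-byte char (#5). Advance 3.
Reached end at offset 14 after 5 code points.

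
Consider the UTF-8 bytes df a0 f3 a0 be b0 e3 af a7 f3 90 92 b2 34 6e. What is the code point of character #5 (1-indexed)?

Offset 0: leading byte 0xDF = 11011111 → 2-byte char #1 = DF A0.
Offset 2: leading byte 0xF3 = 11110011 → 4-byte char #2 = F3 A0 BE B0.
Offset 6: leading byte 0xE3 = 11100011 → 3-byte char #3 = E3 AF A7.
Offset 9: leading byte 0xF3 = 11110011 → 4-byte char #4 = F3 90 92 B2.
Offset 13: leading byte 0x34 = 00110100 → 1-byte char #5 = 34.
Leading byte 0x34 = 00110100 matches 0xxxxxxx → 1-byte sequence.
Byte 1: 0x34 = 00110100, payload 0110100 (7 bits).
Concatenate: 0110100 = 0x34 (7 bits → U+0034).

U+0034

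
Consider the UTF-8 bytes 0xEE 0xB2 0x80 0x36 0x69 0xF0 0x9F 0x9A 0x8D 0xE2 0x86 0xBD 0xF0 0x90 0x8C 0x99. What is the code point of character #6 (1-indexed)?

Offset 0: leading byte 0xEE = 11101110 → 3-byte char #1 = EE B2 80.
Offset 3: leading byte 0x36 = 00110110 → 1-byte char #2 = 36.
Offset 4: leading byte 0x69 = 01101001 → 1-byte char #3 = 69.
Offset 5: leading byte 0xF0 = 11110000 → 4-byte char #4 = F0 9F 9A 8D.
Offset 9: leading byte 0xE2 = 11100010 → 3-byte char #5 = E2 86 BD.
Offset 12: leading byte 0xF0 = 11110000 → 4-byte char #6 = F0 90 8C 99.
Leading byte 0xF0 = 11110000 matches 11110xxx → 4-byte sequence.
Byte 1: 0xF0 = 11110000, payload 000 (3 bits).
Byte 2: 0x90 = 10010000 (10xxxxxx ✓), payload 010000.
Byte 3: 0x8C = 10001100 (10xxxxxx ✓), payload 001100.
Byte 4: 0x99 = 10011001 (10xxxxxx ✓), payload 011001.
Concatenate: 000010000001100011001 = 0x10319 (21 bits → U+10319).

U+10319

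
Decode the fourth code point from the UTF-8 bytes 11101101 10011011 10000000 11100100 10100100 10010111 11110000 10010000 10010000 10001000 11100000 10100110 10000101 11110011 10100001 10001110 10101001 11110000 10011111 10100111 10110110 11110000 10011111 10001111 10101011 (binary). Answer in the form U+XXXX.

Offset 0: leading byte 0xED = 11101101 → 3-byte char #1 = ED 9B 80.
Offset 3: leading byte 0xE4 = 11100100 → 3-byte char #2 = E4 A4 97.
Offset 6: leading byte 0xF0 = 11110000 → 4-byte char #3 = F0 90 90 88.
Offset 10: leading byte 0xE0 = 11100000 → 3-byte char #4 = E0 A6 85.
Leading byte 0xE0 = 11100000 matches 1110xxxx → 3-byte sequence.
Byte 1: 0xE0 = 11100000, payload 0000 (4 bits).
Byte 2: 0xA6 = 10100110 (10xxxxxx ✓), payload 100110.
Byte 3: 0x85 = 10000101 (10xxxxxx ✓), payload 000101.
Concatenate: 0000100110000101 = 0x985 (16 bits → U+0985).

U+0985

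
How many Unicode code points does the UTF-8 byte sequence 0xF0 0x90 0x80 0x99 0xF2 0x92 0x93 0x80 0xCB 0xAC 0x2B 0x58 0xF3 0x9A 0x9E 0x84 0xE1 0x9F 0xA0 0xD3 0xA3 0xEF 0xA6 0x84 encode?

Byte at offset 0: 0xF0 = 11110000 → 4-byte char (#1). Advance 4.
Byte at offset 4: 0xF2 = 11110010 → 4-byte char (#2). Advance 4.
Byte at offset 8: 0xCB = 11001011 → 2-byte char (#3). Advance 2.
Byte at offset 10: 0x2B = 00101011 → 1-byte char (#4). Advance 1.
Byte at offset 11: 0x58 = 01011000 → 1-byte char (#5). Advance 1.
Byte at offset 12: 0xF3 = 11110011 → 4-byte char (#6). Advance 4.
Byte at offset 16: 0xE1 = 11100001 → 3-byte char (#7). Advance 3.
Byte at offset 19: 0xD3 = 11010011 → 2-byte char (#8). Advance 2.
Byte at offset 21: 0xEF = 11101111 → 3-byte char (#9). Advance 3.
Reached end at offset 24 after 9 code points.

9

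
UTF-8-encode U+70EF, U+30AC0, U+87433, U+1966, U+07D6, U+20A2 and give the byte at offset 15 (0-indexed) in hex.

U+70EF → 3-byte form E7 83 AF at offsets 0–2.
U+30AC0 → 4-byte form F0 B0 AB 80 at offsets 3–6.
U+87433 → 4-byte form F2 87 90 B3 at offsets 7–10.
U+1966 → 3-byte form E1 A5 A6 at offsets 11–13.
U+07D6 → 2-byte form DF 96 at offsets 14–15.
Offset 15 falls in char 5's range; it's byte 2 of DF 96 = 0x96.

0x96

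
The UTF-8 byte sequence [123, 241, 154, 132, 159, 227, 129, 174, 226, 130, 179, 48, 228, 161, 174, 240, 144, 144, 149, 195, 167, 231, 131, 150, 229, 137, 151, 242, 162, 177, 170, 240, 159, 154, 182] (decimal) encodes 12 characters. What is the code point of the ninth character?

U+70D6

Offset 0: leading byte 0x7B = 01111011 → 1-byte char #1 = 7B.
Offset 1: leading byte 0xF1 = 11110001 → 4-byte char #2 = F1 9A 84 9F.
Offset 5: leading byte 0xE3 = 11100011 → 3-byte char #3 = E3 81 AE.
Offset 8: leading byte 0xE2 = 11100010 → 3-byte char #4 = E2 82 B3.
Offset 11: leading byte 0x30 = 00110000 → 1-byte char #5 = 30.
Offset 12: leading byte 0xE4 = 11100100 → 3-byte char #6 = E4 A1 AE.
Offset 15: leading byte 0xF0 = 11110000 → 4-byte char #7 = F0 90 90 95.
Offset 19: leading byte 0xC3 = 11000011 → 2-byte char #8 = C3 A7.
Offset 21: leading byte 0xE7 = 11100111 → 3-byte char #9 = E7 83 96.
Leading byte 0xE7 = 11100111 matches 1110xxxx → 3-byte sequence.
Byte 1: 0xE7 = 11100111, payload 0111 (4 bits).
Byte 2: 0x83 = 10000011 (10xxxxxx ✓), payload 000011.
Byte 3: 0x96 = 10010110 (10xxxxxx ✓), payload 010110.
Concatenate: 0111000011010110 = 0x70D6 (16 bits → U+70D6).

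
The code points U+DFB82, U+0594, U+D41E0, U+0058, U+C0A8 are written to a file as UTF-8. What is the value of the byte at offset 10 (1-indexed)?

1-indexed offset 10 is 0-indexed offset 9.
U+DFB82 → 4-byte form F3 9F AE 82 at offsets 0–3.
U+0594 → 2-byte form D6 94 at offsets 4–5.
U+D41E0 → 4-byte form F3 94 87 A0 at offsets 6–9.
Offset 9 falls in char 3's range; it's byte 4 of F3 94 87 A0 = 0xA0.

0xA0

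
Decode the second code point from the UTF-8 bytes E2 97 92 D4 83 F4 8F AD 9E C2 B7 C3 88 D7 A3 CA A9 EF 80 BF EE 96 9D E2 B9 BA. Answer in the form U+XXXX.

Offset 0: leading byte 0xE2 = 11100010 → 3-byte char #1 = E2 97 92.
Offset 3: leading byte 0xD4 = 11010100 → 2-byte char #2 = D4 83.
Leading byte 0xD4 = 11010100 matches 110xxxxx → 2-byte sequence.
Byte 1: 0xD4 = 11010100, payload 10100 (5 bits).
Byte 2: 0x83 = 10000011 (10xxxxxx ✓), payload 000011.
Concatenate: 10100000011 = 0x503 (11 bits → U+0503).

U+0503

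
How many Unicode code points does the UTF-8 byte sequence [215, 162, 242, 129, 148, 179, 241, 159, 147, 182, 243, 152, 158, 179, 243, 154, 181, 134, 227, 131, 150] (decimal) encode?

6

Byte at offset 0: 0xD7 = 11010111 → 2-byte char (#1). Advance 2.
Byte at offset 2: 0xF2 = 11110010 → 4-byte char (#2). Advance 4.
Byte at offset 6: 0xF1 = 11110001 → 4-byte char (#3). Advance 4.
Byte at offset 10: 0xF3 = 11110011 → 4-byte char (#4). Advance 4.
Byte at offset 14: 0xF3 = 11110011 → 4-byte char (#5). Advance 4.
Byte at offset 18: 0xE3 = 11100011 → 3-byte char (#6). Advance 3.
Reached end at offset 21 after 6 code points.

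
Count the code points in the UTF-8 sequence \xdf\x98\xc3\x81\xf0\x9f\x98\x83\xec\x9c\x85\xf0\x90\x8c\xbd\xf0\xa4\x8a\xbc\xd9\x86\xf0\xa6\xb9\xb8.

8

Byte at offset 0: 0xDF = 11011111 → 2-byte char (#1). Advance 2.
Byte at offset 2: 0xC3 = 11000011 → 2-byte char (#2). Advance 2.
Byte at offset 4: 0xF0 = 11110000 → 4-byte char (#3). Advance 4.
Byte at offset 8: 0xEC = 11101100 → 3-byte char (#4). Advance 3.
Byte at offset 11: 0xF0 = 11110000 → 4-byte char (#5). Advance 4.
Byte at offset 15: 0xF0 = 11110000 → 4-byte char (#6). Advance 4.
Byte at offset 19: 0xD9 = 11011001 → 2-byte char (#7). Advance 2.
Byte at offset 21: 0xF0 = 11110000 → 4-byte char (#8). Advance 4.
Reached end at offset 25 after 8 code points.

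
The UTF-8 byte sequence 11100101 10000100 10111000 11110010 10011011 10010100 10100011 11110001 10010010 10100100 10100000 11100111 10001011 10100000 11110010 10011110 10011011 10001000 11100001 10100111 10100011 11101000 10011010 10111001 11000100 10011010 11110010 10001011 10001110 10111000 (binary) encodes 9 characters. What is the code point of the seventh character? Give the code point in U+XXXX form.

U+86B9

Offset 0: leading byte 0xE5 = 11100101 → 3-byte char #1 = E5 84 B8.
Offset 3: leading byte 0xF2 = 11110010 → 4-byte char #2 = F2 9B 94 A3.
Offset 7: leading byte 0xF1 = 11110001 → 4-byte char #3 = F1 92 A4 A0.
Offset 11: leading byte 0xE7 = 11100111 → 3-byte char #4 = E7 8B A0.
Offset 14: leading byte 0xF2 = 11110010 → 4-byte char #5 = F2 9E 9B 88.
Offset 18: leading byte 0xE1 = 11100001 → 3-byte char #6 = E1 A7 A3.
Offset 21: leading byte 0xE8 = 11101000 → 3-byte char #7 = E8 9A B9.
Leading byte 0xE8 = 11101000 matches 1110xxxx → 3-byte sequence.
Byte 1: 0xE8 = 11101000, payload 1000 (4 bits).
Byte 2: 0x9A = 10011010 (10xxxxxx ✓), payload 011010.
Byte 3: 0xB9 = 10111001 (10xxxxxx ✓), payload 111001.
Concatenate: 1000011010111001 = 0x86B9 (16 bits → U+86B9).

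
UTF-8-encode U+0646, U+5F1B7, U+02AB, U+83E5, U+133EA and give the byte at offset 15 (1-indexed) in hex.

0xAA

1-indexed offset 15 is 0-indexed offset 14.
U+0646 → 2-byte form D9 86 at offsets 0–1.
U+5F1B7 → 4-byte form F1 9F 86 B7 at offsets 2–5.
U+02AB → 2-byte form CA AB at offsets 6–7.
U+83E5 → 3-byte form E8 8F A5 at offsets 8–10.
U+133EA → 4-byte form F0 93 8F AA at offsets 11–14.
Offset 14 falls in char 5's range; it's byte 4 of F0 93 8F AA = 0xAA.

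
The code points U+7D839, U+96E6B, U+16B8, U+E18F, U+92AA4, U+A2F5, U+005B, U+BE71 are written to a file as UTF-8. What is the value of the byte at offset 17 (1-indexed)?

1-indexed offset 17 is 0-indexed offset 16.
U+7D839 → 4-byte form F1 BD A0 B9 at offsets 0–3.
U+96E6B → 4-byte form F2 96 B9 AB at offsets 4–7.
U+16B8 → 3-byte form E1 9A B8 at offsets 8–10.
U+E18F → 3-byte form EE 86 8F at offsets 11–13.
U+92AA4 → 4-byte form F2 92 AA A4 at offsets 14–17.
Offset 16 falls in char 5's range; it's byte 3 of F2 92 AA A4 = 0xAA.

0xAA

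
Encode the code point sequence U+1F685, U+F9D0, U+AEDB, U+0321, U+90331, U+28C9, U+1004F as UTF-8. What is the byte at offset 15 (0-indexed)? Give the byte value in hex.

U+1F685 → 4-byte form F0 9F 9A 85 at offsets 0–3.
U+F9D0 → 3-byte form EF A7 90 at offsets 4–6.
U+AEDB → 3-byte form EA BB 9B at offsets 7–9.
U+0321 → 2-byte form CC A1 at offsets 10–11.
U+90331 → 4-byte form F2 90 8C B1 at offsets 12–15.
Offset 15 falls in char 5's range; it's byte 4 of F2 90 8C B1 = 0xB1.

0xB1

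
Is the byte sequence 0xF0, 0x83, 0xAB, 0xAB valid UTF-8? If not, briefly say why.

invalid (overlong encoding)

Leading byte 0xF0 = 11110000 → 4-byte form.
Continuation bytes all match 10xxxxxx. Payload decodes to 0x3AEB.
But 0x3AEB < 0x10000, the minimum for a 4-byte sequence — this is an overlong encoding.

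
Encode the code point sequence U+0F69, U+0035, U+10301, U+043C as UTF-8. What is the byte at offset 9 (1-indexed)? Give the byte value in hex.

0xD0

1-indexed offset 9 is 0-indexed offset 8.
U+0F69 → 3-byte form E0 BD A9 at offsets 0–2.
U+0035 → 1-byte form 35 at offsets 3–3.
U+10301 → 4-byte form F0 90 8C 81 at offsets 4–7.
U+043C → 2-byte form D0 BC at offsets 8–9.
Offset 8 falls in char 4's range; it's byte 1 of D0 BC = 0xD0.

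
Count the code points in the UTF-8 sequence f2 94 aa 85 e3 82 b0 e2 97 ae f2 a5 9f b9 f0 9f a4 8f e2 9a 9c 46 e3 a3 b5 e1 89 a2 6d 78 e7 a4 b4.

12

Byte at offset 0: 0xF2 = 11110010 → 4-byte char (#1). Advance 4.
Byte at offset 4: 0xE3 = 11100011 → 3-byte char (#2). Advance 3.
Byte at offset 7: 0xE2 = 11100010 → 3-byte char (#3). Advance 3.
Byte at offset 10: 0xF2 = 11110010 → 4-byte char (#4). Advance 4.
Byte at offset 14: 0xF0 = 11110000 → 4-byte char (#5). Advance 4.
Byte at offset 18: 0xE2 = 11100010 → 3-byte char (#6). Advance 3.
Byte at offset 21: 0x46 = 01000110 → 1-byte char (#7). Advance 1.
Byte at offset 22: 0xE3 = 11100011 → 3-byte char (#8). Advance 3.
Byte at offset 25: 0xE1 = 11100001 → 3-byte char (#9). Advance 3.
Byte at offset 28: 0x6D = 01101101 → 1-byte char (#10). Advance 1.
Byte at offset 29: 0x78 = 01111000 → 1-byte char (#11). Advance 1.
Byte at offset 30: 0xE7 = 11100111 → 3-byte char (#12). Advance 3.
Reached end at offset 33 after 12 code points.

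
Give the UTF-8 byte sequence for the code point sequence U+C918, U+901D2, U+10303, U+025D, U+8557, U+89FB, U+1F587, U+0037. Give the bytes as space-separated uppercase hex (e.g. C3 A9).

EC A4 98 F2 90 87 92 F0 90 8C 83 C9 9D E8 95 97 E8 A7 BB F0 9F 96 87 37

U+C918: 3-byte form → EC A4 98.
U+901D2: 4-byte form → F2 90 87 92.
U+10303: 4-byte form → F0 90 8C 83.
U+025D: 2-byte form → C9 9D.
U+8557: 3-byte form → E8 95 97.
U+89FB: 3-byte form → E8 A7 BB.
U+1F587: 4-byte form → F0 9F 96 87.
U+0037: 1-byte form → 37.
Concatenated (24 bytes): EC A4 98 F2 90 87 92 F0 90 8C 83 C9 9D E8 95 97 E8 A7 BB F0 9F 96 87 37.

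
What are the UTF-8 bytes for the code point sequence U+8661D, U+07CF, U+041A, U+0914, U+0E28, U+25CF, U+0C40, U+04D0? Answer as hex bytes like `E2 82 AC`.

F2 86 98 9D DF 8F D0 9A E0 A4 94 E0 B8 A8 E2 97 8F E0 B1 80 D3 90

U+8661D: 4-byte form → F2 86 98 9D.
U+07CF: 2-byte form → DF 8F.
U+041A: 2-byte form → D0 9A.
U+0914: 3-byte form → E0 A4 94.
U+0E28: 3-byte form → E0 B8 A8.
U+25CF: 3-byte form → E2 97 8F.
U+0C40: 3-byte form → E0 B1 80.
U+04D0: 2-byte form → D3 90.
Concatenated (22 bytes): F2 86 98 9D DF 8F D0 9A E0 A4 94 E0 B8 A8 E2 97 8F E0 B1 80 D3 90.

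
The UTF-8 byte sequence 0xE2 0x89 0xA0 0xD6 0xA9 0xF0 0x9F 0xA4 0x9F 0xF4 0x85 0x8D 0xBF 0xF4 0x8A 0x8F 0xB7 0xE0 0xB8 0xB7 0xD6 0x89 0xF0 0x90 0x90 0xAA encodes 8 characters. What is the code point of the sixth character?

U+0E37

Offset 0: leading byte 0xE2 = 11100010 → 3-byte char #1 = E2 89 A0.
Offset 3: leading byte 0xD6 = 11010110 → 2-byte char #2 = D6 A9.
Offset 5: leading byte 0xF0 = 11110000 → 4-byte char #3 = F0 9F A4 9F.
Offset 9: leading byte 0xF4 = 11110100 → 4-byte char #4 = F4 85 8D BF.
Offset 13: leading byte 0xF4 = 11110100 → 4-byte char #5 = F4 8A 8F B7.
Offset 17: leading byte 0xE0 = 11100000 → 3-byte char #6 = E0 B8 B7.
Leading byte 0xE0 = 11100000 matches 1110xxxx → 3-byte sequence.
Byte 1: 0xE0 = 11100000, payload 0000 (4 bits).
Byte 2: 0xB8 = 10111000 (10xxxxxx ✓), payload 111000.
Byte 3: 0xB7 = 10110111 (10xxxxxx ✓), payload 110111.
Concatenate: 0000111000110111 = 0xE37 (16 bits → U+0E37).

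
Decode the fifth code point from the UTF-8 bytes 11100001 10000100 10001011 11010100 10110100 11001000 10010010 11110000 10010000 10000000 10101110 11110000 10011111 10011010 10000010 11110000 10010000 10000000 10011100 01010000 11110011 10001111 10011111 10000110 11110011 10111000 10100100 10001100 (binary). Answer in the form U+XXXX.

U+1F682

Offset 0: leading byte 0xE1 = 11100001 → 3-byte char #1 = E1 84 8B.
Offset 3: leading byte 0xD4 = 11010100 → 2-byte char #2 = D4 B4.
Offset 5: leading byte 0xC8 = 11001000 → 2-byte char #3 = C8 92.
Offset 7: leading byte 0xF0 = 11110000 → 4-byte char #4 = F0 90 80 AE.
Offset 11: leading byte 0xF0 = 11110000 → 4-byte char #5 = F0 9F 9A 82.
Leading byte 0xF0 = 11110000 matches 11110xxx → 4-byte sequence.
Byte 1: 0xF0 = 11110000, payload 000 (3 bits).
Byte 2: 0x9F = 10011111 (10xxxxxx ✓), payload 011111.
Byte 3: 0x9A = 10011010 (10xxxxxx ✓), payload 011010.
Byte 4: 0x82 = 10000010 (10xxxxxx ✓), payload 000010.
Concatenate: 000011111011010000010 = 0x1F682 (21 bits → U+1F682).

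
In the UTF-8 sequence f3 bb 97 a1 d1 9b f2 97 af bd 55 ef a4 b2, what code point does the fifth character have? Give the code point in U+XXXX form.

Offset 0: leading byte 0xF3 = 11110011 → 4-byte char #1 = F3 BB 97 A1.
Offset 4: leading byte 0xD1 = 11010001 → 2-byte char #2 = D1 9B.
Offset 6: leading byte 0xF2 = 11110010 → 4-byte char #3 = F2 97 AF BD.
Offset 10: leading byte 0x55 = 01010101 → 1-byte char #4 = 55.
Offset 11: leading byte 0xEF = 11101111 → 3-byte char #5 = EF A4 B2.
Leading byte 0xEF = 11101111 matches 1110xxxx → 3-byte sequence.
Byte 1: 0xEF = 11101111, payload 1111 (4 bits).
Byte 2: 0xA4 = 10100100 (10xxxxxx ✓), payload 100100.
Byte 3: 0xB2 = 10110010 (10xxxxxx ✓), payload 110010.
Concatenate: 1111100100110010 = 0xF932 (16 bits → U+F932).

U+F932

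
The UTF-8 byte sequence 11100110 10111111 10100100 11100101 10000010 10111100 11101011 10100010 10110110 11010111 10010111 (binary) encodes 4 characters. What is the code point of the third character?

Offset 0: leading byte 0xE6 = 11100110 → 3-byte char #1 = E6 BF A4.
Offset 3: leading byte 0xE5 = 11100101 → 3-byte char #2 = E5 82 BC.
Offset 6: leading byte 0xEB = 11101011 → 3-byte char #3 = EB A2 B6.
Leading byte 0xEB = 11101011 matches 1110xxxx → 3-byte sequence.
Byte 1: 0xEB = 11101011, payload 1011 (4 bits).
Byte 2: 0xA2 = 10100010 (10xxxxxx ✓), payload 100010.
Byte 3: 0xB6 = 10110110 (10xxxxxx ✓), payload 110110.
Concatenate: 1011100010110110 = 0xB8B6 (16 bits → U+B8B6).

U+B8B6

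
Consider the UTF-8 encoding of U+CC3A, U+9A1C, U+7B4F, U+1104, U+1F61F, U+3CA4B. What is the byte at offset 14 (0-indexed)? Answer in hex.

0x98

U+CC3A → 3-byte form EC B0 BA at offsets 0–2.
U+9A1C → 3-byte form E9 A8 9C at offsets 3–5.
U+7B4F → 3-byte form E7 AD 8F at offsets 6–8.
U+1104 → 3-byte form E1 84 84 at offsets 9–11.
U+1F61F → 4-byte form F0 9F 98 9F at offsets 12–15.
Offset 14 falls in char 5's range; it's byte 3 of F0 9F 98 9F = 0x98.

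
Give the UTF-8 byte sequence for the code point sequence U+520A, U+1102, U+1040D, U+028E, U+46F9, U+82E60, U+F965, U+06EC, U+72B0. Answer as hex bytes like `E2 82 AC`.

E5 88 8A E1 84 82 F0 90 90 8D CA 8E E4 9B B9 F2 82 B9 A0 EF A5 A5 DB AC E7 8A B0

U+520A: 3-byte form → E5 88 8A.
U+1102: 3-byte form → E1 84 82.
U+1040D: 4-byte form → F0 90 90 8D.
U+028E: 2-byte form → CA 8E.
U+46F9: 3-byte form → E4 9B B9.
U+82E60: 4-byte form → F2 82 B9 A0.
U+F965: 3-byte form → EF A5 A5.
U+06EC: 2-byte form → DB AC.
U+72B0: 3-byte form → E7 8A B0.
Concatenated (27 bytes): E5 88 8A E1 84 82 F0 90 90 8D CA 8E E4 9B B9 F2 82 B9 A0 EF A5 A5 DB AC E7 8A B0.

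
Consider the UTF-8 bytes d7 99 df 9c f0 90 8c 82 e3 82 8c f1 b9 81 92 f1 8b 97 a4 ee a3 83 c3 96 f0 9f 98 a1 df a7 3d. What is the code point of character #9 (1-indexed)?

Offset 0: leading byte 0xD7 = 11010111 → 2-byte char #1 = D7 99.
Offset 2: leading byte 0xDF = 11011111 → 2-byte char #2 = DF 9C.
Offset 4: leading byte 0xF0 = 11110000 → 4-byte char #3 = F0 90 8C 82.
Offset 8: leading byte 0xE3 = 11100011 → 3-byte char #4 = E3 82 8C.
Offset 11: leading byte 0xF1 = 11110001 → 4-byte char #5 = F1 B9 81 92.
Offset 15: leading byte 0xF1 = 11110001 → 4-byte char #6 = F1 8B 97 A4.
Offset 19: leading byte 0xEE = 11101110 → 3-byte char #7 = EE A3 83.
Offset 22: leading byte 0xC3 = 11000011 → 2-byte char #8 = C3 96.
Offset 24: leading byte 0xF0 = 11110000 → 4-byte char #9 = F0 9F 98 A1.
Leading byte 0xF0 = 11110000 matches 11110xxx → 4-byte sequence.
Byte 1: 0xF0 = 11110000, payload 000 (3 bits).
Byte 2: 0x9F = 10011111 (10xxxxxx ✓), payload 011111.
Byte 3: 0x98 = 10011000 (10xxxxxx ✓), payload 011000.
Byte 4: 0xA1 = 10100001 (10xxxxxx ✓), payload 100001.
Concatenate: 000011111011000100001 = 0x1F621 (21 bits → U+1F621).

U+1F621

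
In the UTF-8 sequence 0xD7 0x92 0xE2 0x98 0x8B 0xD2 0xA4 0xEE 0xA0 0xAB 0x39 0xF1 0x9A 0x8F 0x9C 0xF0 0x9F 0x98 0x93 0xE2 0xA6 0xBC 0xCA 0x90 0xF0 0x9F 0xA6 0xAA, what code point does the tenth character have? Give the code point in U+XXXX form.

Offset 0: leading byte 0xD7 = 11010111 → 2-byte char #1 = D7 92.
Offset 2: leading byte 0xE2 = 11100010 → 3-byte char #2 = E2 98 8B.
Offset 5: leading byte 0xD2 = 11010010 → 2-byte char #3 = D2 A4.
Offset 7: leading byte 0xEE = 11101110 → 3-byte char #4 = EE A0 AB.
Offset 10: leading byte 0x39 = 00111001 → 1-byte char #5 = 39.
Offset 11: leading byte 0xF1 = 11110001 → 4-byte char #6 = F1 9A 8F 9C.
Offset 15: leading byte 0xF0 = 11110000 → 4-byte char #7 = F0 9F 98 93.
Offset 19: leading byte 0xE2 = 11100010 → 3-byte char #8 = E2 A6 BC.
Offset 22: leading byte 0xCA = 11001010 → 2-byte char #9 = CA 90.
Offset 24: leading byte 0xF0 = 11110000 → 4-byte char #10 = F0 9F A6 AA.
Leading byte 0xF0 = 11110000 matches 11110xxx → 4-byte sequence.
Byte 1: 0xF0 = 11110000, payload 000 (3 bits).
Byte 2: 0x9F = 10011111 (10xxxxxx ✓), payload 011111.
Byte 3: 0xA6 = 10100110 (10xxxxxx ✓), payload 100110.
Byte 4: 0xAA = 10101010 (10xxxxxx ✓), payload 101010.
Concatenate: 000011111100110101010 = 0x1F9AA (21 bits → U+1F9AA).

U+1F9AA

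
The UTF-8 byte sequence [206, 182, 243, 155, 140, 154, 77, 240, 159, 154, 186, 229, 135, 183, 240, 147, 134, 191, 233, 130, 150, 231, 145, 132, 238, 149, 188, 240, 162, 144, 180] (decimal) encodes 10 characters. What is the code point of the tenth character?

U+22434

Offset 0: leading byte 0xCE = 11001110 → 2-byte char #1 = CE B6.
Offset 2: leading byte 0xF3 = 11110011 → 4-byte char #2 = F3 9B 8C 9A.
Offset 6: leading byte 0x4D = 01001101 → 1-byte char #3 = 4D.
Offset 7: leading byte 0xF0 = 11110000 → 4-byte char #4 = F0 9F 9A BA.
Offset 11: leading byte 0xE5 = 11100101 → 3-byte char #5 = E5 87 B7.
Offset 14: leading byte 0xF0 = 11110000 → 4-byte char #6 = F0 93 86 BF.
Offset 18: leading byte 0xE9 = 11101001 → 3-byte char #7 = E9 82 96.
Offset 21: leading byte 0xE7 = 11100111 → 3-byte char #8 = E7 91 84.
Offset 24: leading byte 0xEE = 11101110 → 3-byte char #9 = EE 95 BC.
Offset 27: leading byte 0xF0 = 11110000 → 4-byte char #10 = F0 A2 90 B4.
Leading byte 0xF0 = 11110000 matches 11110xxx → 4-byte sequence.
Byte 1: 0xF0 = 11110000, payload 000 (3 bits).
Byte 2: 0xA2 = 10100010 (10xxxxxx ✓), payload 100010.
Byte 3: 0x90 = 10010000 (10xxxxxx ✓), payload 010000.
Byte 4: 0xB4 = 10110100 (10xxxxxx ✓), payload 110100.
Concatenate: 000100010010000110100 = 0x22434 (21 bits → U+22434).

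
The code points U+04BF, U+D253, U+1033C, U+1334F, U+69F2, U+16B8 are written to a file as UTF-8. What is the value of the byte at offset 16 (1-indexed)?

0xB2

1-indexed offset 16 is 0-indexed offset 15.
U+04BF → 2-byte form D2 BF at offsets 0–1.
U+D253 → 3-byte form ED 89 93 at offsets 2–4.
U+1033C → 4-byte form F0 90 8C BC at offsets 5–8.
U+1334F → 4-byte form F0 93 8D 8F at offsets 9–12.
U+69F2 → 3-byte form E6 A7 B2 at offsets 13–15.
Offset 15 falls in char 5's range; it's byte 3 of E6 A7 B2 = 0xB2.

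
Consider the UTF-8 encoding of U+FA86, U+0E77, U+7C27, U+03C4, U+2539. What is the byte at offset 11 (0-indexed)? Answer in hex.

U+FA86 → 3-byte form EF AA 86 at offsets 0–2.
U+0E77 → 3-byte form E0 B9 B7 at offsets 3–5.
U+7C27 → 3-byte form E7 B0 A7 at offsets 6–8.
U+03C4 → 2-byte form CF 84 at offsets 9–10.
U+2539 → 3-byte form E2 94 B9 at offsets 11–13.
Offset 11 falls in char 5's range; it's byte 1 of E2 94 B9 = 0xE2.

0xE2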